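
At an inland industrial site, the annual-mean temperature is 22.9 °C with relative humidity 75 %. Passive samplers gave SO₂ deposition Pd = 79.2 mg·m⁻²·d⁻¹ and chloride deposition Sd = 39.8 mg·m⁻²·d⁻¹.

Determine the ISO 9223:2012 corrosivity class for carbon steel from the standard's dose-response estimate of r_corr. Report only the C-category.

carbon steel: T>10 °C ⇒ hinge -0.054·(22.9−10) = -0.6966
  Pd branch = 1.77·Pd^0.52·e^(0.02·RH+f) = 38.39 μm/a
  Cl⁻ term: 0.102·39.8^0.62·exp(0.033·75+0.04·22.9) = 29.73
  r_corr = 38.39 + 29.73 = 68.12 μm/a
Category bounds: 50…80 μm/a bracket r_corr ⇒ C4

C4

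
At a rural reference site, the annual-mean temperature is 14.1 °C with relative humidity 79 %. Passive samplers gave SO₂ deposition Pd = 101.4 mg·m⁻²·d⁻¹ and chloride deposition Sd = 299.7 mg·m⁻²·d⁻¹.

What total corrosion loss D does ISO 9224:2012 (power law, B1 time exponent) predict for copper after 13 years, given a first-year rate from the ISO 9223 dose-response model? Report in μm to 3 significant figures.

copper: T>10 °C ⇒ hinge -0.080·(14.1−10) = -0.3280
  sulphur-dioxide contribution → 1.342 μm/a
  chloride contribution → 1.639 μm/a
  total first-year rate 2.981 μm/a
ISO 9224: D(t) = r_corr · t^b with b = 0.667 (copper, B1)
  D(13) = 2.981 × 13^0.667 = 2.981 × 5.534 = 16.49 μm

D(13) = 16.5 μm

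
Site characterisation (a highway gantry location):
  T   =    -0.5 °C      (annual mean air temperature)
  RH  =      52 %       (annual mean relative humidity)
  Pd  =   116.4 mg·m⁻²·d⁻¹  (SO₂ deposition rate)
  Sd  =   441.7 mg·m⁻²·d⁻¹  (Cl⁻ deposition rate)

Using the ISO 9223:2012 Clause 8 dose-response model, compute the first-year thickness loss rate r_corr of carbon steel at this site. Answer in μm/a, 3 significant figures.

r_corr = 36.6 μm/a

carbon steel: temperature factor f = +0.150·(-10.5) = -1.5750
  SO₂ term: 1.77·116.4^0.52·exp(0.02·52-1.5750) = 12.3
  Sd branch = 0.102·Sd^0.62·e^(0.033·RH+0.04·T) = 24.27 μm/a
  r_corr = 12.3 + 24.27 = 36.57 μm/a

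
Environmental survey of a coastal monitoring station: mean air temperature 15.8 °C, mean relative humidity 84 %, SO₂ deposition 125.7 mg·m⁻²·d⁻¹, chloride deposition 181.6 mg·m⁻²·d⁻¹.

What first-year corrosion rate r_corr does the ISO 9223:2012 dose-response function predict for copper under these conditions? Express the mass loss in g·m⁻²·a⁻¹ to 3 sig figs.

copper: T>10 °C ⇒ hinge -0.080·(15.8−10) = -0.4640
  Pd branch = 0.0053·Pd^0.26·e^(0.059·RH+f) = 1.663 μm/a
  Sd branch = 0.01025·Sd^0.27·e^(0.036·RH+0.049·T) = 1.863 μm/a
  r_corr = 1.663 + 1.863 = 3.526 μm/a
Convert to mass loss: 3.526 μm/a × 8.96 g/cm³ = 31.6 g·m⁻²·a⁻¹

r_corr = 31.6 g·m⁻²·a⁻¹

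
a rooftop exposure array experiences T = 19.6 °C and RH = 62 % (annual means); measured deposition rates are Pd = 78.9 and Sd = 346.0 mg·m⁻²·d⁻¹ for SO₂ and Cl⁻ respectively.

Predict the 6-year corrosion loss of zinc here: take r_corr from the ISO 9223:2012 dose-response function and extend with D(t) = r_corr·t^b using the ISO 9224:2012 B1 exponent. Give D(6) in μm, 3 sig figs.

zinc: T>10 °C ⇒ hinge -0.071·(19.6−10) = -0.6816
  SO₂ term: 0.0129·78.9^0.44·exp(0.046·62-0.6816) = 0.7725
  Cl⁻ term: 0.0175·346.0^0.57·exp(0.008·62+0.085·19.6) = 4.258
  sum: 0.7725 + 4.258 → r_corr = 5.031 μm/a
ISO 9224: D(t) = r_corr · t^b with b = 0.813 (zinc, B1)
  D(6) = 5.031 × 6^0.813 = 5.031 × 4.292 = 21.59 μm

D(6) = 21.6 μm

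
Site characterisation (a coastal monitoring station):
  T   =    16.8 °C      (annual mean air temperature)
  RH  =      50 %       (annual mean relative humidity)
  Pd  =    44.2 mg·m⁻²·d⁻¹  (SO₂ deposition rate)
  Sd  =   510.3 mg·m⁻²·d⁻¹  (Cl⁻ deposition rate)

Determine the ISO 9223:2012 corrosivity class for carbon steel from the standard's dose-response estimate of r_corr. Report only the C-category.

C4

carbon steel: f(T) = -0.054·(T−10) [T>10 °C] = -0.3672
  sulphur-dioxide contribution → 23.9 μm/a
  chloride contribution → 49.65 μm/a
  total first-year rate 73.55 μm/a
ISO 9223 Table 2 (carbon steel): 50 < 73.5 ≤ 80 μm/a ⇒ C4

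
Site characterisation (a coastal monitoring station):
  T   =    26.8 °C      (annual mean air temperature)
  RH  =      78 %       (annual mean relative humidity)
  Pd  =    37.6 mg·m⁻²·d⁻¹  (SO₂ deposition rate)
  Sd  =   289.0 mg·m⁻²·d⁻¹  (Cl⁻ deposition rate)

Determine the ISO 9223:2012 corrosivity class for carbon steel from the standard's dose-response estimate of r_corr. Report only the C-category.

C5

carbon steel: f(T) = -0.054·(T−10) [T>10 °C] = -0.9072
  Pd branch = 1.77·Pd^0.52·e^(0.02·RH+f) = 22.42 μm/a
  Sd branch = 0.102·Sd^0.62·e^(0.033·RH+0.04·T) = 131.2 μm/a
  r_corr = 22.42 + 131.2 = 153.6 μm/a
154 μm/a falls in (80, 200] for carbon steel → category C5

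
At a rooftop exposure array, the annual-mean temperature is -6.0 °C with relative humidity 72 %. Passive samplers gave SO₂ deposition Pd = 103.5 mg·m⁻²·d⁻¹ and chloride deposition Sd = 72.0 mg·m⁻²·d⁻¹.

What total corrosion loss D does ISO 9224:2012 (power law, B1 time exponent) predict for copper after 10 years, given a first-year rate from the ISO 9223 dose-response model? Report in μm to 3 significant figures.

D(10) = 2.27 μm

copper: f(T) = +0.126·(T−10) [T≤10 °C] = -2.0160
  SO₂ term: 0.0053·103.5^0.26·exp(0.059·72-2.0160) = 0.165
  Cl⁻ term: 0.01025·72.0^0.27·exp(0.036·72+0.049·-6.0) = 0.3238
  sum: 0.165 + 0.3238 → r_corr = 0.4888 μm/a
Long-term exponent b (ISO 9224 Table 2, B1) = 0.667
  D(10) = 0.4888 × 10^0.667 = 0.4888 × 4.645 = 2.27 μm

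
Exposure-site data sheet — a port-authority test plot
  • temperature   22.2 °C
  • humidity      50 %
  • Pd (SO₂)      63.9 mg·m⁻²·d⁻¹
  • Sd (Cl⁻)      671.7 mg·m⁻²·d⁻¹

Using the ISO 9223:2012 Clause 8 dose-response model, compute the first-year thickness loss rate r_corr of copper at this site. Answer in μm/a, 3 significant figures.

copper: temperature factor f = -0.080·(12.2) = -0.9760
  Pd branch = 0.0053·Pd^0.26·e^(0.059·RH+f) = 0.1125 μm/a
  Cl⁻ term: 0.01025·671.7^0.27·exp(0.036·50+0.049·22.2) = 1.067
  sum: 0.1125 + 1.067 → r_corr = 1.18 μm/a

r_corr = 1.18 μm/a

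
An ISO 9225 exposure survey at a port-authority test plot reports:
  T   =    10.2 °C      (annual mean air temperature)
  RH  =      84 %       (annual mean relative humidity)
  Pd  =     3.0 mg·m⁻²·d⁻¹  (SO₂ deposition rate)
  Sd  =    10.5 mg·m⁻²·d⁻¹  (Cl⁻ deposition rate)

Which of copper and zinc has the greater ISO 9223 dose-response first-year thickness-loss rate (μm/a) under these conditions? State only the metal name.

copper: f(T) = -0.080·(T−10) [T>10 °C] = -0.0160
  Pd branch = 0.0053·Pd^0.26·e^(0.059·RH+f) = 0.9857 μm/a
  Sd branch = 0.01025·Sd^0.27·e^(0.036·RH+0.049·T) = 0.6559 μm/a
  r_corr = 0.9857 + 0.6559 = 1.642 μm/a
zinc: T>10 °C ⇒ hinge -0.071·(10.2−10) = -0.0142
  Pd branch = 0.0129·Pd^0.44·e^(0.046·RH+f) = 0.9828 μm/a
  Sd branch = 0.0175·Sd^0.57·e^(0.008·RH+0.085·T) = 0.3115 μm/a
  sum: 0.9828 + 0.3115 → r_corr = 1.294 μm/a
Ordering by μm/a: copper (1.64) > zinc (1.29)

copper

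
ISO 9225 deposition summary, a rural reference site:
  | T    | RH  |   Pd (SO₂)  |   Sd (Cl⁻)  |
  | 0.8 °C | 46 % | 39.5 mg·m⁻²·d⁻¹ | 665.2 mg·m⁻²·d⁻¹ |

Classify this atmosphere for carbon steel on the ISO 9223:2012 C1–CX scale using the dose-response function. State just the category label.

carbon steel: T≤10 °C ⇒ hinge +0.150·(0.8−10) = -1.3800
  Pd branch = 1.77·Pd^0.52·e^(0.02·RH+f) = 7.558 μm/a
  Sd branch = 0.102·Sd^0.62·e^(0.033·RH+0.04·T) = 27.04 μm/a
  r_corr = 7.558 + 27.04 = 34.6 μm/a
Category bounds: 25…50 μm/a bracket r_corr ⇒ C3

C3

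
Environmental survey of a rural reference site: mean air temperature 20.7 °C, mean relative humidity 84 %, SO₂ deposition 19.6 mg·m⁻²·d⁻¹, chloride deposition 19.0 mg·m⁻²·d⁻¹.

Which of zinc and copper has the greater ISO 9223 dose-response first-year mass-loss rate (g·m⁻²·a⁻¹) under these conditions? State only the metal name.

zinc: temperature factor f = -0.071·(10.7) = -0.7597
  sulphur-dioxide contribution → 1.065 μm/a
  chloride contribution → 1.066 μm/a
  total first-year rate 2.131 μm/a
  mass loss = 2.131 μm/a × 7.14 g/cm³ = 15.22 g·m⁻²·a⁻¹
copper: f(T) = -0.080·(T−10) [T>10 °C] = -0.8560
  sulphur-dioxide contribution → 0.6932 μm/a
  chloride contribution → 1.288 μm/a
  total first-year rate 1.981 μm/a
  mass loss = 1.981 μm/a × 8.96 g/cm³ = 17.75 g·m⁻²·a⁻¹
Ordering by g·m⁻²·a⁻¹: copper (17.7) > zinc (15.2)

copper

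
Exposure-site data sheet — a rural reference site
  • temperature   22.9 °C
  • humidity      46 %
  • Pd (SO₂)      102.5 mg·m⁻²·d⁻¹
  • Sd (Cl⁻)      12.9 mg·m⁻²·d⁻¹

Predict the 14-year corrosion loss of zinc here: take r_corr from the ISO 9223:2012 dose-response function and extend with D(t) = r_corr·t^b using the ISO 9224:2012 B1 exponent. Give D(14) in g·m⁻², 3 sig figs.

zinc: temperature factor f = -0.071·(12.9) = -0.9159
  Pd branch = 0.0129·Pd^0.44·e^(0.046·RH+f) = 0.3285 μm/a
  Sd branch = 0.0175·Sd^0.57·e^(0.008·RH+0.085·T) = 0.7608 μm/a
  sum: 0.3285 + 0.7608 → r_corr = 1.089 μm/a
Long-term exponent b (ISO 9224 Table 2, B1) = 0.813
  D(14) = 1.089 × 14^0.813 = 1.089 × 8.547 = 9.309 μm
  Mass loss = 9.309 μm × 7.14 g/cm³ = 66.47 g·m⁻²

D(14) = 66.5 g·m⁻²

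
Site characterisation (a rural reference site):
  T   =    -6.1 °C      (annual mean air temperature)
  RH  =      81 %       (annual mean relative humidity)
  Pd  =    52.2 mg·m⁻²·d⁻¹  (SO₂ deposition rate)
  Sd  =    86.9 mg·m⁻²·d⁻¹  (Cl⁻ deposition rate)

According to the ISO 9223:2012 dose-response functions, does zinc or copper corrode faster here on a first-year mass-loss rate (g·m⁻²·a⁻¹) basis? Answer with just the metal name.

zinc

zinc: f(T) = +0.038·(T−10) [T≤10 °C] = -0.6118
  SO₂ term: 0.0129·52.2^0.44·exp(0.046·81-0.6118) = 1.655
  Sd branch = 0.0175·Sd^0.57·e^(0.008·RH+0.085·T) = 0.2538 μm/a
  r_corr = 1.655 + 0.2538 = 1.909 μm/a
  mass loss = 1.909 μm/a × 7.14 g/cm³ = 13.63 g·m⁻²·a⁻¹
copper: temperature factor f = +0.126·(-16.1) = -2.0286
  SO₂ term: 0.0053·52.2^0.26·exp(0.059·81-2.0286) = 0.2319
  Cl⁻ term: 0.01025·86.9^0.27·exp(0.036·81+0.049·-6.1) = 0.4687
  sum: 0.2319 + 0.4687 → r_corr = 0.7006 μm/a
  mass loss = 0.7006 μm/a × 8.96 g/cm³ = 6.277 g·m⁻²·a⁻¹
Ordering by g·m⁻²·a⁻¹: zinc (13.6) > copper (6.28)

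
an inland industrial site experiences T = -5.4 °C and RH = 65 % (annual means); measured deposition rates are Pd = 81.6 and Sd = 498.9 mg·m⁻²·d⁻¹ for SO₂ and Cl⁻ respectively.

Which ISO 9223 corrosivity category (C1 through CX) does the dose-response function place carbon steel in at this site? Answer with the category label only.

C3

carbon steel: T≤10 °C ⇒ hinge +0.150·(-5.4−10) = -2.3100
  sulphur-dioxide contribution → 6.359 μm/a
  chloride contribution → 33.05 μm/a
  ⇒ r_corr(carbon steel) = 39.41 μm/a
ISO 9223 Table 2 (carbon steel): 25 < 39.4 ≤ 50 μm/a ⇒ C3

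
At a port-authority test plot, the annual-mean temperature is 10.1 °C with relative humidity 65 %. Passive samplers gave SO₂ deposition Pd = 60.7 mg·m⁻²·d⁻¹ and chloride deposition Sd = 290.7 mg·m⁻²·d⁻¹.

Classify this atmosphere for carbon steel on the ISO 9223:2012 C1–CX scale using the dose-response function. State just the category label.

C5

carbon steel: temperature factor f = -0.054·(0.1) = -0.0054
  sulphur-dioxide contribution → 54.63 μm/a
  chloride contribution → 43.95 μm/a
  ⇒ r_corr(carbon steel) = 98.58 μm/a
ISO 9223 Table 2 (carbon steel): 80 < 98.6 ≤ 200 μm/a ⇒ C5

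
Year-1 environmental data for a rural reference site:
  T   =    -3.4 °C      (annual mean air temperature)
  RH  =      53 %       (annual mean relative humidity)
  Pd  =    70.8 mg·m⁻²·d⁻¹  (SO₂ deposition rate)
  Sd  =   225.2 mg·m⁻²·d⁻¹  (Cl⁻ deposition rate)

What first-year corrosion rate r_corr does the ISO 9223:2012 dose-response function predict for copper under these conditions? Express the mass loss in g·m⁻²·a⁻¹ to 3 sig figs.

r_corr = 2.87 g·m⁻²·a⁻¹

copper: f(T) = +0.126·(T−10) [T≤10 °C] = -1.6884
  SO₂ term: 0.0053·70.8^0.26·exp(0.059·53-1.6884) = 0.06762
  Cl⁻ term: 0.01025·225.2^0.27·exp(0.036·53+0.049·-3.4) = 0.2525
  r_corr = 0.06762 + 0.2525 = 0.3201 μm/a
Convert to mass loss: 0.3201 μm/a × 8.96 g/cm³ = 2.868 g·m⁻²·a⁻¹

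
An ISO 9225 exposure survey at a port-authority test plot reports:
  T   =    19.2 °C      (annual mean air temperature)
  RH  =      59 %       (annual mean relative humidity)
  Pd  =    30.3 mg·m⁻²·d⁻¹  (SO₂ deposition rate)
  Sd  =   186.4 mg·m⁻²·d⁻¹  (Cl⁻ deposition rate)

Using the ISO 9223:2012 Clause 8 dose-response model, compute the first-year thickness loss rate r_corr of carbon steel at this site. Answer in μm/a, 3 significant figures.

carbon steel: T>10 °C ⇒ hinge -0.054·(19.2−10) = -0.4968
  Pd branch = 1.77·Pd^0.52·e^(0.02·RH+f) = 20.66 μm/a
  Sd branch = 0.102·Sd^0.62·e^(0.033·RH+0.04·T) = 39.39 μm/a
  r_corr = 20.66 + 39.39 = 60.05 μm/a

r_corr = 60.0 μm/a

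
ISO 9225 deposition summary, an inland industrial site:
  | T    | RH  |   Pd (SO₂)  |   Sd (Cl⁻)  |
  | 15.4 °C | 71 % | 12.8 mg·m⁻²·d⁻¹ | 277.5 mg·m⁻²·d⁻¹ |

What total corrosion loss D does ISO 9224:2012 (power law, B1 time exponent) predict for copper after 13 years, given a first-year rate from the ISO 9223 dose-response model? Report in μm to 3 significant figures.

copper: temperature factor f = -0.080·(5.4) = -0.4320
  Pd branch = 0.0053·Pd^0.26·e^(0.059·RH+f) = 0.4403 μm/a
  Sd branch = 0.01025·Sd^0.27·e^(0.036·RH+0.049·T) = 1.283 μm/a
  r_corr = 0.4403 + 1.283 = 1.723 μm/a
ISO 9224: D(t) = r_corr · t^b with b = 0.667 (copper, B1)
  D(13) = 1.723 × 13^0.667 = 1.723 × 5.534 = 9.535 μm

D(13) = 9.54 μm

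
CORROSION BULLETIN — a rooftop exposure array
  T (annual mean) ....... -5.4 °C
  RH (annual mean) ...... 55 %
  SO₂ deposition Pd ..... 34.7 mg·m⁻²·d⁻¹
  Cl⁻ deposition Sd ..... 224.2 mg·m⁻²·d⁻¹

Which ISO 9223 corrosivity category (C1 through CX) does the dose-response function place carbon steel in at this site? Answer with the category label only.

C2

carbon steel: T≤10 °C ⇒ hinge +0.150·(-5.4−10) = -2.3100
  Pd branch = 1.77·Pd^0.52·e^(0.02·RH+f) = 3.338 μm/a
  Cl⁻ term: 0.102·224.2^0.62·exp(0.033·55+0.04·-5.4) = 14.47
  sum: 3.338 + 14.47 → r_corr = 17.81 μm/a
17.8 μm/a falls in (1.3, 25] for carbon steel → category C2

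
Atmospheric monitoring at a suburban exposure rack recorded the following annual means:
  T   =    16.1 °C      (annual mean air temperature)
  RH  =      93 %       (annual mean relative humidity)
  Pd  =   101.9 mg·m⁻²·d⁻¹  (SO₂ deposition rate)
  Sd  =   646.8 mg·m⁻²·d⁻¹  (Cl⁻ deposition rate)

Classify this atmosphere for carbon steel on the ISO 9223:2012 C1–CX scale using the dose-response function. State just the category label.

CX

carbon steel: temperature factor f = -0.054·(6.1) = -0.3294
  Pd branch = 1.77·Pd^0.52·e^(0.02·RH+f) = 90.56 μm/a
  Cl⁻ term: 0.102·646.8^0.62·exp(0.033·93+0.04·16.1) = 231.1
  r_corr = 90.56 + 231.1 = 321.7 μm/a
Category bounds: 200…700 μm/a bracket r_corr ⇒ CX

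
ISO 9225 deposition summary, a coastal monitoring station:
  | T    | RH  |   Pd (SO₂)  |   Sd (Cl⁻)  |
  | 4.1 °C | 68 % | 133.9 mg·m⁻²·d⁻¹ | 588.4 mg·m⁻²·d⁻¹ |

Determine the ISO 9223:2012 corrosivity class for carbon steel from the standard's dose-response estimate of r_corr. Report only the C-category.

carbon steel: T≤10 °C ⇒ hinge +0.150·(4.1−10) = -0.8850
  sulphur-dioxide contribution → 36.32 μm/a
  chloride contribution → 59.1 μm/a
  ⇒ r_corr(carbon steel) = 95.42 μm/a
Category bounds: 80…200 μm/a bracket r_corr ⇒ C5

C5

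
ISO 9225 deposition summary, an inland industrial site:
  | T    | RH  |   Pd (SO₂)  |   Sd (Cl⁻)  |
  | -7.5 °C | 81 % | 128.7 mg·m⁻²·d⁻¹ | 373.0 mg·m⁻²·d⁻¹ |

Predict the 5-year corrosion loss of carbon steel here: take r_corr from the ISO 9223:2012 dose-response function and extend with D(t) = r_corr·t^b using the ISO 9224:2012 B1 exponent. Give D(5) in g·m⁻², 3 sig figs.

D(5) = 931 g·m⁻²

carbon steel: f(T) = +0.150·(T−10) [T≤10 °C] = -2.6250
  sulphur-dioxide contribution → 8.1 μm/a
  chloride contribution → 43.02 μm/a
  total first-year rate 51.12 μm/a
Power-law: D(5) = r_corr · 5^0.523
  D(5) = 51.12 × 5^0.523 = 51.12 × 2.32 = 118.6 μm
  Mass loss = 118.6 μm × 7.85 g/cm³ = 931.1 g·m⁻²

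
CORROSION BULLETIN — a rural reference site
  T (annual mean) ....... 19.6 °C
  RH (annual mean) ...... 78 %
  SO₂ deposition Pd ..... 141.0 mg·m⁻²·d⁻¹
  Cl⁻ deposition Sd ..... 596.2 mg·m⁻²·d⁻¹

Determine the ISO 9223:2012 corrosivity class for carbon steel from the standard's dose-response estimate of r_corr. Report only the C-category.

carbon steel: temperature factor f = -0.054·(9.6) = -0.5184
  Pd branch = 1.77·Pd^0.52·e^(0.02·RH+f) = 65.75 μm/a
  Cl⁻ term: 0.102·596.2^0.62·exp(0.033·78+0.04·19.6) = 154.1
  r_corr = 65.75 + 154.1 = 219.8 μm/a
ISO 9223 Table 2 (carbon steel): 200 < 220 ≤ 700 μm/a ⇒ CX

CX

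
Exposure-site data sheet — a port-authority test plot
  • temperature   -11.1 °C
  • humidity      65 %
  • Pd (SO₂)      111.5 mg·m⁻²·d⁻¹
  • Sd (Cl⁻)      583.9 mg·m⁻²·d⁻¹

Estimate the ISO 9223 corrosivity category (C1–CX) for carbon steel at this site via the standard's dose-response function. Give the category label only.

C3

carbon steel: f(T) = +0.150·(T−10) [T≤10 °C] = -3.1650
  SO₂ term: 1.77·111.5^0.52·exp(0.02·65-3.1650) = 3.181
  Cl⁻ term: 0.102·583.9^0.62·exp(0.033·65+0.04·-11.1) = 29
  sum: 3.181 + 29 → r_corr = 32.19 μm/a
ISO 9223 Table 2 (carbon steel): 25 < 32.2 ≤ 50 μm/a ⇒ C3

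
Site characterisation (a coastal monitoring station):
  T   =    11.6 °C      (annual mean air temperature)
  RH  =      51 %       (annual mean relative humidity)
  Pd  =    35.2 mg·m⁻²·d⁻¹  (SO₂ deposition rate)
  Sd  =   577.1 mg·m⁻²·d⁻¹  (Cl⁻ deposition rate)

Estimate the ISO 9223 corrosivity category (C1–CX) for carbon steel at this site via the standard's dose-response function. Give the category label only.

carbon steel: f(T) = -0.054·(T−10) [T>10 °C] = -0.0864
  SO₂ term: 1.77·35.2^0.52·exp(0.02·51-0.0864) = 28.68
  Sd branch = 0.102·Sd^0.62·e^(0.033·RH+0.04·T) = 44.98 μm/a
  r_corr = 28.68 + 44.98 = 73.66 μm/a
73.7 μm/a falls in (50, 80] for carbon steel → category C4

C4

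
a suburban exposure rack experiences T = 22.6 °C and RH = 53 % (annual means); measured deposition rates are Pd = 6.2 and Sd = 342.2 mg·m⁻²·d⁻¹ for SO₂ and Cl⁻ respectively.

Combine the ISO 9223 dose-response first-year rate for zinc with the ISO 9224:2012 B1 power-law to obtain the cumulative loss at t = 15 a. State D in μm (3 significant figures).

D(15) = 47.2 μm

zinc: temperature factor f = -0.071·(12.6) = -0.8946
  SO₂ term: 0.0129·6.2^0.44·exp(0.046·53-0.8946) = 0.1348
  Cl⁻ term: 0.0175·342.2^0.57·exp(0.008·53+0.085·22.6) = 5.082
  sum: 0.1348 + 5.082 → r_corr = 5.216 μm/a
Power-law: D(15) = r_corr · 15^0.813
  D(15) = 5.216 × 15^0.813 = 5.216 × 9.04 = 47.15 μm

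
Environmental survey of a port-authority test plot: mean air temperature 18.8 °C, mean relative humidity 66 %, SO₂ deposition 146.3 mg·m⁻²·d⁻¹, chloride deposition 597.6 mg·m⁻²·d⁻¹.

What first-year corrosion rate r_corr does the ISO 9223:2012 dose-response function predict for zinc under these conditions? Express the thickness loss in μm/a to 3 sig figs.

r_corr = 6.90 μm/a

zinc: f(T) = -0.071·(T−10) [T>10 °C] = -0.6248
  SO₂ term: 0.0129·146.3^0.44·exp(0.046·66-0.6248) = 1.29
  Sd branch = 0.0175·Sd^0.57·e^(0.008·RH+0.085·T) = 5.609 μm/a
  r_corr = 1.29 + 5.609 = 6.899 μm/a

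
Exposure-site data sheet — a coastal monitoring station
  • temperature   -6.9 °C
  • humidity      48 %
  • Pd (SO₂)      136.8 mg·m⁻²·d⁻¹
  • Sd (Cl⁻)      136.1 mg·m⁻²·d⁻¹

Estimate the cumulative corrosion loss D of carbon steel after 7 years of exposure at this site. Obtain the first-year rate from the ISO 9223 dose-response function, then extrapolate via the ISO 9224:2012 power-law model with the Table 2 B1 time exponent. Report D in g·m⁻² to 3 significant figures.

carbon steel: T≤10 °C ⇒ hinge +0.150·(-6.9−10) = -2.5350
  sulphur-dioxide contribution → 4.729 μm/a
  chloride contribution → 7.937 μm/a
  total first-year rate 12.67 μm/a
Power-law: D(7) = r_corr · 7^0.523
  D(7) = 12.67 × 7^0.523 = 12.67 × 2.767 = 35.04 μm
  Mass loss = 35.04 μm × 7.85 g/cm³ = 275.1 g·m⁻²

D(7) = 275 g·m⁻²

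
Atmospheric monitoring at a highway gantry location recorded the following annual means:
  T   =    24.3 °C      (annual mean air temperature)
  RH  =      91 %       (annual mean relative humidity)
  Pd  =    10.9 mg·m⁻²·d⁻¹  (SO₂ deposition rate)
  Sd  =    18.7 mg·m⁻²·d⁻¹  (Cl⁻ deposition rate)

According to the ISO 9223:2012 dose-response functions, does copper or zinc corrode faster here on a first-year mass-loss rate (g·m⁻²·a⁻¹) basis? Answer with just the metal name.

copper

copper: f(T) = -0.080·(T−10) [T>10 °C] = -1.1440
  SO₂ term: 0.0053·10.9^0.26·exp(0.059·91-1.1440) = 0.6744
  Sd branch = 0.01025·Sd^0.27·e^(0.036·RH+0.049·T) = 1.968 μm/a
  sum: 0.6744 + 1.968 → r_corr = 2.642 μm/a
  mass loss = 2.642 μm/a × 8.96 g/cm³ = 23.67 g·m⁻²·a⁻¹
zinc: temperature factor f = -0.071·(14.3) = -1.0153
  SO₂ term: 0.0129·10.9^0.44·exp(0.046·91-1.0153) = 0.8792
  Sd branch = 0.0175·Sd^0.57·e^(0.008·RH+0.085·T) = 1.518 μm/a
  sum: 0.8792 + 1.518 → r_corr = 2.397 μm/a
  mass loss = 2.397 μm/a × 7.14 g/cm³ = 17.11 g·m⁻²·a⁻¹
Ordering by g·m⁻²·a⁻¹: copper (23.7) > zinc (17.1)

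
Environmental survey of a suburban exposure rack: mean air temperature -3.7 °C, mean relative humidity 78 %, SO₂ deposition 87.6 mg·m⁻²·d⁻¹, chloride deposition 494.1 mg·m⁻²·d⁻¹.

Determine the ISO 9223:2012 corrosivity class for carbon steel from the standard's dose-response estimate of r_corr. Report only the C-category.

carbon steel: temperature factor f = +0.150·(-13.7) = -2.0550
  SO₂ term: 1.77·87.6^0.52·exp(0.02·78-2.0550) = 11.04
  Cl⁻ term: 0.102·494.1^0.62·exp(0.033·78+0.04·-3.7) = 54
  r_corr = 11.04 + 54 = 65.04 μm/a
Category bounds: 50…80 μm/a bracket r_corr ⇒ C4

C4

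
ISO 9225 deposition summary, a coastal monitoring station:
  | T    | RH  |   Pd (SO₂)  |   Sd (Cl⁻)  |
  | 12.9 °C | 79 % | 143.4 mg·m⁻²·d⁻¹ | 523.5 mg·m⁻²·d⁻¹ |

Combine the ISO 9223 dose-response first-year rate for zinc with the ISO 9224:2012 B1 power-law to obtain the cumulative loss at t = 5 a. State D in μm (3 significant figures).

D(5) = 26.0 μm

zinc: temperature factor f = -0.071·(2.9) = -0.2059
  Pd branch = 0.0129·Pd^0.44·e^(0.046·RH+f) = 3.534 μm/a
  Sd branch = 0.0175·Sd^0.57·e^(0.008·RH+0.085·T) = 3.495 μm/a
  r_corr = 3.534 + 3.495 = 7.029 μm/a
ISO 9224: D(t) = r_corr · t^b with b = 0.813 (zinc, B1)
  D(5) = 7.029 × 5^0.813 = 7.029 × 3.701 = 26.01 μm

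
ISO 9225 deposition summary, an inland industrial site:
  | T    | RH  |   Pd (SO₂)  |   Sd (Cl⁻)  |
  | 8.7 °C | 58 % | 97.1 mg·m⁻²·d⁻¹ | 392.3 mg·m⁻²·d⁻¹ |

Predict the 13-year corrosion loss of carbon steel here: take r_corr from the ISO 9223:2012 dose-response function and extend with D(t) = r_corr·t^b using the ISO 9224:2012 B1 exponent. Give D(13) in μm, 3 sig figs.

D(13) = 344 μm

carbon steel: f(T) = +0.150·(T−10) [T≤10 °C] = -0.1950
  Pd branch = 1.77·Pd^0.52·e^(0.02·RH+f) = 50.17 μm/a
  Sd branch = 0.102·Sd^0.62·e^(0.033·RH+0.04·T) = 39.72 μm/a
  r_corr = 50.17 + 39.72 = 89.89 μm/a
Long-term exponent b (ISO 9224 Table 2, B1) = 0.523
  D(13) = 89.89 × 13^0.523 = 89.89 × 3.825 = 343.8 μm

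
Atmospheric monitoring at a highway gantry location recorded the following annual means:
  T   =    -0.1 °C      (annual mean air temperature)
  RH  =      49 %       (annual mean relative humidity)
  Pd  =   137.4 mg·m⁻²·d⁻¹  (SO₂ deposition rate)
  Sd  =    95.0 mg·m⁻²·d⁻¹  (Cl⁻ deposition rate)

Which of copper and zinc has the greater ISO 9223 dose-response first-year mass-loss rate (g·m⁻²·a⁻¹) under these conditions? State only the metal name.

copper: f(T) = +0.126·(T−10) [T≤10 °C] = -1.2726
  SO₂ term: 0.0053·137.4^0.26·exp(0.059·49-1.2726) = 0.09616
  Cl⁻ term: 0.01025·95.0^0.27·exp(0.036·49+0.049·-0.1) = 0.2036
  sum: 0.09616 + 0.2036 → r_corr = 0.2997 μm/a
  mass loss = 0.2997 μm/a × 8.96 g/cm³ = 2.685 g·m⁻²·a⁻¹
zinc: f(T) = +0.038·(T−10) [T≤10 °C] = -0.3838
  Pd branch = 0.0129·Pd^0.44·e^(0.046·RH+f) = 0.7303 μm/a
  Cl⁻ term: 0.0175·95.0^0.57·exp(0.008·49+0.085·-0.1) = 0.3443
  r_corr = 0.7303 + 0.3443 = 1.075 μm/a
  mass loss = 1.075 μm/a × 7.14 g/cm³ = 7.673 g·m⁻²·a⁻¹
Ordering by g·m⁻²·a⁻¹: zinc (7.67) > copper (2.69)

zinc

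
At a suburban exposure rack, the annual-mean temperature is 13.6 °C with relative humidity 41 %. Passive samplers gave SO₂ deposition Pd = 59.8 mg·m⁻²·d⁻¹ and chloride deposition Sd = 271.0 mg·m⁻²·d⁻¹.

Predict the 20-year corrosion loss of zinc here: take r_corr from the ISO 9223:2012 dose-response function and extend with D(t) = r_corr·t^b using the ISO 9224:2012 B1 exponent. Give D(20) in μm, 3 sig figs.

D(20) = 26.0 μm

zinc: temperature factor f = -0.071·(3.6) = -0.2556
  sulphur-dioxide contribution → 0.3985 μm/a
  chloride contribution → 1.881 μm/a
  total first-year rate 2.279 μm/a
Long-term exponent b (ISO 9224 Table 2, B1) = 0.813
  D(20) = 2.279 × 20^0.813 = 2.279 × 11.42 = 26.03 μm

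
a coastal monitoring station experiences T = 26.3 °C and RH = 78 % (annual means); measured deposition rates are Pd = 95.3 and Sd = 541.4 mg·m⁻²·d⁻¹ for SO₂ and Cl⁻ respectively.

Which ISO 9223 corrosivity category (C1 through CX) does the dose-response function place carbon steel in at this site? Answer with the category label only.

carbon steel: T>10 °C ⇒ hinge -0.054·(26.3−10) = -0.8802
  Pd branch = 1.77·Pd^0.52·e^(0.02·RH+f) = 37.35 μm/a
  Cl⁻ term: 0.102·541.4^0.62·exp(0.033·78+0.04·26.3) = 189.7
  sum: 37.35 + 189.7 → r_corr = 227.1 μm/a
227 μm/a falls in (200, 700] for carbon steel → category CX

CX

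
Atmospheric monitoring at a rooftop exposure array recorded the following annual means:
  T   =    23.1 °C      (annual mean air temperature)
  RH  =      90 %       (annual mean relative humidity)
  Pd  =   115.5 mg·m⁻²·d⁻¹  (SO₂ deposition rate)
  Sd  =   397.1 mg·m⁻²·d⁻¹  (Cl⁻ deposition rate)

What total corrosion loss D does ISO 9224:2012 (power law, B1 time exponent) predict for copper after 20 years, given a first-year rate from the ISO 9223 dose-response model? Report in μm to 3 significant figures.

D(20) = 39.7 μm

copper: T>10 °C ⇒ hinge -0.080·(23.1−10) = -1.0480
  SO₂ term: 0.0053·115.5^0.26·exp(0.059·90-1.0480) = 1.293
  Cl⁻ term: 0.01025·397.1^0.27·exp(0.036·90+0.049·23.1) = 4.084
  sum: 1.293 + 4.084 → r_corr = 5.377 μm/a
Long-term exponent b (ISO 9224 Table 2, B1) = 0.667
  D(20) = 5.377 × 20^0.667 = 5.377 × 7.375 = 39.66 μm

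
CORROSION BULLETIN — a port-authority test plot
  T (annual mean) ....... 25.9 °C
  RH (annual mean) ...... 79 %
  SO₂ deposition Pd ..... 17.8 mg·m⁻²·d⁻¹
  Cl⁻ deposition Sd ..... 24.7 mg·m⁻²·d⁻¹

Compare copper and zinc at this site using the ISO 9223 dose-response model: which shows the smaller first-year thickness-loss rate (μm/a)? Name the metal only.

copper

copper: T>10 °C ⇒ hinge -0.080·(25.9−10) = -1.2720
  SO₂ term: 0.0053·17.8^0.26·exp(0.059·79-1.2720) = 0.3321
  Cl⁻ term: 0.01025·24.7^0.27·exp(0.036·79+0.049·25.9) = 1.49
  r_corr = 0.3321 + 1.49 = 1.822 μm/a
zinc: temperature factor f = -0.071·(15.9) = -1.1289
  Pd branch = 0.0129·Pd^0.44·e^(0.046·RH+f) = 0.5607 μm/a
  Cl⁻ term: 0.0175·24.7^0.57·exp(0.008·79+0.085·25.9) = 1.851
  r_corr = 0.5607 + 1.851 = 2.412 μm/a
Ordering by μm/a: zinc (2.41) > copper (1.82)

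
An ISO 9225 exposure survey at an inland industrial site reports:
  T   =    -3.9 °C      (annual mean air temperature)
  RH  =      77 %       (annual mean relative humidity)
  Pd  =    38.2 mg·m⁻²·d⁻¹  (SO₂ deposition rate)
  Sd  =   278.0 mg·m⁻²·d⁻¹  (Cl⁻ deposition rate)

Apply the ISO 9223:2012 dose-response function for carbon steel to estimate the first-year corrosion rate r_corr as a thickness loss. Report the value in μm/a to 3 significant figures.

carbon steel: T≤10 °C ⇒ hinge +0.150·(-3.9−10) = -2.0850
  Pd branch = 1.77·Pd^0.52·e^(0.02·RH+f) = 6.823 μm/a
  Sd branch = 0.102·Sd^0.62·e^(0.033·RH+0.04·T) = 36.28 μm/a
  r_corr = 6.823 + 36.28 = 43.11 μm/a

r_corr = 43.1 μm/a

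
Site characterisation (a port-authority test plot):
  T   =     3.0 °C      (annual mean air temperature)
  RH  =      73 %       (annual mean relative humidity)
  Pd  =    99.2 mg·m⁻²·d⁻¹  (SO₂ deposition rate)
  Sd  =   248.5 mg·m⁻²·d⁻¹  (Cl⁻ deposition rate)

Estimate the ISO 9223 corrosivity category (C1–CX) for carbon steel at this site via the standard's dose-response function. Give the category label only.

carbon steel: f(T) = +0.150·(T−10) [T≤10 °C] = -1.0500
  Pd branch = 1.77·Pd^0.52·e^(0.02·RH+f) = 29.12 μm/a
  Cl⁻ term: 0.102·248.5^0.62·exp(0.033·73+0.04·3.0) = 39.09
  r_corr = 29.12 + 39.09 = 68.21 μm/a
Category bounds: 50…80 μm/a bracket r_corr ⇒ C4

C4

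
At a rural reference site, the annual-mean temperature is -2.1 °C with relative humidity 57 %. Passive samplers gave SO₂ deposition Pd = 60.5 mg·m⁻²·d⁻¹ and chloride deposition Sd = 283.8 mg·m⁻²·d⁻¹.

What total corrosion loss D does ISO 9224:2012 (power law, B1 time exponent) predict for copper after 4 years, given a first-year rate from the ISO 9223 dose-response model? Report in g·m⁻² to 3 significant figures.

D(4) = 9.66 g·m⁻²

copper: f(T) = +0.126·(T−10) [T≤10 °C] = -1.5246
  SO₂ term: 0.0053·60.5^0.26·exp(0.059·57-1.5246) = 0.09681
  Cl⁻ term: 0.01025·283.8^0.27·exp(0.036·57+0.049·-2.1) = 0.3308
  sum: 0.09681 + 0.3308 → r_corr = 0.4276 μm/a
Long-term exponent b (ISO 9224 Table 2, B1) = 0.667
  D(4) = 0.4276 × 4^0.667 = 0.4276 × 2.521 = 1.078 μm
  Mass loss = 1.078 μm × 8.96 g/cm³ = 9.658 g·m⁻²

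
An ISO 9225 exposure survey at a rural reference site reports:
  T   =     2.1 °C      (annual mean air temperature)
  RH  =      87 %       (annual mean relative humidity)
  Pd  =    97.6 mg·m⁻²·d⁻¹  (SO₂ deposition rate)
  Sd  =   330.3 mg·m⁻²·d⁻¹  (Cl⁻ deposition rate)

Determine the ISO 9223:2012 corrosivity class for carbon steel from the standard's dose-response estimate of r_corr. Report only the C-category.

C5

carbon steel: T≤10 °C ⇒ hinge +0.150·(2.1−10) = -1.1850
  sulphur-dioxide contribution → 33.38 μm/a
  chloride contribution → 71.39 μm/a
  ⇒ r_corr(carbon steel) = 104.8 μm/a
105 μm/a falls in (80, 200] for carbon steel → category C5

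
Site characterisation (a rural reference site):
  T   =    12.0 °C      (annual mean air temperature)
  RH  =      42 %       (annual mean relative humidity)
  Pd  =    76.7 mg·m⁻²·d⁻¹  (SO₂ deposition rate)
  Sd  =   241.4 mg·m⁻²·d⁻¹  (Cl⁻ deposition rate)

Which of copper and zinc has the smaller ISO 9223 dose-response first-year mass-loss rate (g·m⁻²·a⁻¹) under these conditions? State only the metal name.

copper

copper: f(T) = -0.080·(T−10) [T>10 °C] = -0.1600
  sulphur-dioxide contribution → 0.1663 μm/a
  chloride contribution → 0.3682 μm/a
  total first-year rate 0.5345 μm/a
  mass loss = 0.5345 μm/a × 8.96 g/cm³ = 4.79 g·m⁻²·a⁻¹
zinc: temperature factor f = -0.071·(2.0) = -0.1420
  sulphur-dioxide contribution → 0.5215 μm/a
  chloride contribution → 1.549 μm/a
  ⇒ r_corr(zinc) = 2.071 μm/a
  mass loss = 2.071 μm/a × 7.14 g/cm³ = 14.78 g·m⁻²·a⁻¹
Ordering by g·m⁻²·a⁻¹: zinc (14.8) > copper (4.79)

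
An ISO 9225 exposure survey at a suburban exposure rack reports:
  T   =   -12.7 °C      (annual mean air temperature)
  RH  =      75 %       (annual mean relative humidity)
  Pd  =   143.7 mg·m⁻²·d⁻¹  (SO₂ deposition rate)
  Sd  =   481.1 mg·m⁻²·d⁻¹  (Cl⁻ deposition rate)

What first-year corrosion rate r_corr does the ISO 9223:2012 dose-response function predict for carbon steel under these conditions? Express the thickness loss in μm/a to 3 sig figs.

r_corr = 37.0 μm/a

carbon steel: f(T) = +0.150·(T−10) [T≤10 °C] = -3.4050
  Pd branch = 1.77·Pd^0.52·e^(0.02·RH+f) = 3.488 μm/a
  Cl⁻ term: 0.102·481.1^0.62·exp(0.033·75+0.04·-12.7) = 33.56
  r_corr = 3.488 + 33.56 = 37.05 μm/a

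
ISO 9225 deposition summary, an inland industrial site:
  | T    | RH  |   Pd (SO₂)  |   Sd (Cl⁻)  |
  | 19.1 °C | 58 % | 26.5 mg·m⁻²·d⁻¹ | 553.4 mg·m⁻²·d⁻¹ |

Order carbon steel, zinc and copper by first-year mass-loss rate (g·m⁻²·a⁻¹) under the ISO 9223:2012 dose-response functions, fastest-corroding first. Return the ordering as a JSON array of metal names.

carbon steel: T>10 °C ⇒ hinge -0.054·(19.1−10) = -0.4914
  SO₂ term: 1.77·26.5^0.52·exp(0.02·58-0.4914) = 18.99
  Sd branch = 0.102·Sd^0.62·e^(0.033·RH+0.04·T) = 74.53 μm/a
  sum: 18.99 + 74.53 → r_corr = 93.51 μm/a
  mass loss = 93.51 μm/a × 7.85 g/cm³ = 734.1 g·m⁻²·a⁻¹
zinc: T>10 °C ⇒ hinge -0.071·(19.1−10) = -0.6461
  Pd branch = 0.0129·Pd^0.44·e^(0.046·RH+f) = 0.412 μm/a
  Cl⁻ term: 0.0175·553.4^0.57·exp(0.008·58+0.085·19.1) = 5.166
  sum: 0.412 + 5.166 → r_corr = 5.578 μm/a
  mass loss = 5.578 μm/a × 7.14 g/cm³ = 39.83 g·m⁻²·a⁻¹
copper: T>10 °C ⇒ hinge -0.080·(19.1−10) = -0.7280
  SO₂ term: 0.0053·26.5^0.26·exp(0.059·58-0.7280) = 0.1838
  Cl⁻ term: 0.01025·553.4^0.27·exp(0.036·58+0.049·19.1) = 1.16
  sum: 0.1838 + 1.16 → r_corr = 1.344 μm/a
  mass loss = 1.344 μm/a × 8.96 g/cm³ = 12.04 g·m⁻²·a⁻¹
Ordering by g·m⁻²·a⁻¹: carbon steel (734) > zinc (39.8) > copper (12)

["carbon steel", "zinc", "copper"]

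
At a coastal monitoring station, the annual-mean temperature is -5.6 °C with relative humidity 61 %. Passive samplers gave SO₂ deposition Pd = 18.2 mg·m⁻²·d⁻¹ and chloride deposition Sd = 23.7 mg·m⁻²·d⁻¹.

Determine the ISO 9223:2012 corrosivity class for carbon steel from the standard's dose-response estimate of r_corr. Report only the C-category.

carbon steel: temperature factor f = +0.150·(-15.6) = -2.3400
  SO₂ term: 1.77·18.2^0.52·exp(0.02·61-2.3400) = 2.611
  Sd branch = 0.102·Sd^0.62·e^(0.033·RH+0.04·T) = 4.344 μm/a
  r_corr = 2.611 + 4.344 = 6.955 μm/a
Category bounds: 1.3…25 μm/a bracket r_corr ⇒ C2

C2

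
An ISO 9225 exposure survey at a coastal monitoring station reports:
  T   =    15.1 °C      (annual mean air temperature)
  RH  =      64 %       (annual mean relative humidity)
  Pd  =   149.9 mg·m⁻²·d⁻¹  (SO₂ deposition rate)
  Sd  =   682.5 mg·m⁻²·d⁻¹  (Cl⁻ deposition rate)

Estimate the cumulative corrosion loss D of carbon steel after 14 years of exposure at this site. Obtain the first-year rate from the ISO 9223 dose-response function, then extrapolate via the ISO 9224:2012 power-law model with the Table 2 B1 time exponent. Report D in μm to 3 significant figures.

carbon steel: f(T) = -0.054·(T−10) [T>10 °C] = -0.2754
  SO₂ term: 1.77·149.9^0.52·exp(0.02·64-0.2754) = 65.42
  Cl⁻ term: 0.102·682.5^0.62·exp(0.033·64+0.04·15.1) = 88.16
  sum: 65.42 + 88.16 → r_corr = 153.6 μm/a
ISO 9224: D(t) = r_corr · t^b with b = 0.523 (carbon steel, B1)
  D(14) = 153.6 × 14^0.523 = 153.6 × 3.976 = 610.6 μm

D(14) = 611 μm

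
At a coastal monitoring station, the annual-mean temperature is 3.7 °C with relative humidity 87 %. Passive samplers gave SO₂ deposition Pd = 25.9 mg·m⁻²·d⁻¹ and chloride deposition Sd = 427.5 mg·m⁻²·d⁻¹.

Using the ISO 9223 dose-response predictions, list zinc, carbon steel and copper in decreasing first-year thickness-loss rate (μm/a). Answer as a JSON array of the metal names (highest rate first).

["carbon steel", "zinc", "copper"]

zinc: T≤10 °C ⇒ hinge +0.038·(3.7−10) = -0.2394
  SO₂ term: 0.0129·25.9^0.44·exp(0.046·87-0.2394) = 2.326
  Sd branch = 0.0175·Sd^0.57·e^(0.008·RH+0.085·T) = 1.519 μm/a
  sum: 2.326 + 1.519 → r_corr = 3.844 μm/a
carbon steel: temperature factor f = +0.150·(-6.3) = -0.9450
  Pd branch = 1.77·Pd^0.52·e^(0.02·RH+f) = 21.29 μm/a
  Cl⁻ term: 0.102·427.5^0.62·exp(0.033·87+0.04·3.7) = 89.31
  r_corr = 21.29 + 89.31 = 110.6 μm/a
copper: temperature factor f = +0.126·(-6.3) = -0.7938
  SO₂ term: 0.0053·25.9^0.26·exp(0.059·87-0.7938) = 0.9467
  Cl⁻ term: 0.01025·427.5^0.27·exp(0.036·87+0.049·3.7) = 1.446
  r_corr = 0.9467 + 1.446 = 2.392 μm/a
Ordering by μm/a: carbon steel (111) > zinc (3.84) > copper (2.39)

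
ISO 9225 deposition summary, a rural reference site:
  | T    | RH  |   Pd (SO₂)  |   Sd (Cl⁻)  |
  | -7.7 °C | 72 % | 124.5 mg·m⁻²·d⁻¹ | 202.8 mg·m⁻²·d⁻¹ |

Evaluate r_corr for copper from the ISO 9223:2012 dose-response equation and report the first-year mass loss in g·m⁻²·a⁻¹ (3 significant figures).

copper: temperature factor f = +0.126·(-17.7) = -2.2302
  SO₂ term: 0.0053·124.5^0.26·exp(0.059·72-2.2302) = 0.1397
  Sd branch = 0.01025·Sd^0.27·e^(0.036·RH+0.049·T) = 0.394 μm/a
  r_corr = 0.1397 + 0.394 = 0.5337 μm/a
Convert to mass loss: 0.5337 μm/a × 8.96 g/cm³ = 4.782 g·m⁻²·a⁻¹

r_corr = 4.78 g·m⁻²·a⁻¹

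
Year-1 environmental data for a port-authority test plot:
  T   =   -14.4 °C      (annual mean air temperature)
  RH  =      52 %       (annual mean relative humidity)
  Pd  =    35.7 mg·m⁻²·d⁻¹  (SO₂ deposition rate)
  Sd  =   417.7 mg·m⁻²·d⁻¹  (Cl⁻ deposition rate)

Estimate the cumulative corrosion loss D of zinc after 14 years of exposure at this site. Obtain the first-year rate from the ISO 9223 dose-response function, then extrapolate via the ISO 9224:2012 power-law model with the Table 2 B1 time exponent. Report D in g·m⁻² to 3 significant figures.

D(14) = 31.3 g·m⁻²

zinc: temperature factor f = +0.038·(-24.4) = -0.9272
  SO₂ term: 0.0129·35.7^0.44·exp(0.046·52-0.9272) = 0.2691
  Sd branch = 0.0175·Sd^0.57·e^(0.008·RH+0.085·T) = 0.2432 μm/a
  r_corr = 0.2691 + 0.2432 = 0.5123 μm/a
ISO 9224: D(t) = r_corr · t^b with b = 0.813 (zinc, B1)
  D(14) = 0.5123 × 14^0.813 = 0.5123 × 8.547 = 4.379 μm
  Mass loss = 4.379 μm × 7.14 g/cm³ = 31.26 g·m⁻²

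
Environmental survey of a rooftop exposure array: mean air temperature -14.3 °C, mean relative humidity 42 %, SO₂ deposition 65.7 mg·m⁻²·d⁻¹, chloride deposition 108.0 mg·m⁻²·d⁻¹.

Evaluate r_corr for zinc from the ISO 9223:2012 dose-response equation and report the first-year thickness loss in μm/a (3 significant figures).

r_corr = 0.328 μm/a

zinc: temperature factor f = +0.038·(-24.3) = -0.9234
  sulphur-dioxide contribution → 0.223 μm/a
  chloride contribution → 0.1047 μm/a
  ⇒ r_corr(zinc) = 0.3278 μm/a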